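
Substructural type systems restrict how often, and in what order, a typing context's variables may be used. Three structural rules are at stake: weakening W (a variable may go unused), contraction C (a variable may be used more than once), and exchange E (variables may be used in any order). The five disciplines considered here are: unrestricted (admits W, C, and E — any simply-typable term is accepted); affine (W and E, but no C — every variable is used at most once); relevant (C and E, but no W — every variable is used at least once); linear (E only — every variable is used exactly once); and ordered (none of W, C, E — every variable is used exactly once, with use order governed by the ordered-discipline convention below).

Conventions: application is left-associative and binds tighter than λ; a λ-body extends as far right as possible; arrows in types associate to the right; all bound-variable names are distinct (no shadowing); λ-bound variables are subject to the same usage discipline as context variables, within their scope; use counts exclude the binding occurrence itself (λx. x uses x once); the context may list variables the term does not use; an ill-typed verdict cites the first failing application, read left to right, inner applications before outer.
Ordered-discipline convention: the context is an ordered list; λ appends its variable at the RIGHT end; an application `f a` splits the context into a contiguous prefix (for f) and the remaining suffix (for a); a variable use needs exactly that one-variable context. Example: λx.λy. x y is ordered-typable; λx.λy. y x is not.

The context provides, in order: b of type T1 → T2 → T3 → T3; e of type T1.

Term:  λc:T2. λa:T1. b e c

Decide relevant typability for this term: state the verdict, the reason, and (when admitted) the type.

no — a never used (weakening)
usage: b: 1, e: 1, c [bound]: 1, a [bound]: 0
use order (left to right): b, e, c
typing: well-typed — term : T2 → T1 → T3 → T3
across the five disciplines: ordered ✗ | linear ✗ | affine ✓ | relevant ✗ | unrestricted ✓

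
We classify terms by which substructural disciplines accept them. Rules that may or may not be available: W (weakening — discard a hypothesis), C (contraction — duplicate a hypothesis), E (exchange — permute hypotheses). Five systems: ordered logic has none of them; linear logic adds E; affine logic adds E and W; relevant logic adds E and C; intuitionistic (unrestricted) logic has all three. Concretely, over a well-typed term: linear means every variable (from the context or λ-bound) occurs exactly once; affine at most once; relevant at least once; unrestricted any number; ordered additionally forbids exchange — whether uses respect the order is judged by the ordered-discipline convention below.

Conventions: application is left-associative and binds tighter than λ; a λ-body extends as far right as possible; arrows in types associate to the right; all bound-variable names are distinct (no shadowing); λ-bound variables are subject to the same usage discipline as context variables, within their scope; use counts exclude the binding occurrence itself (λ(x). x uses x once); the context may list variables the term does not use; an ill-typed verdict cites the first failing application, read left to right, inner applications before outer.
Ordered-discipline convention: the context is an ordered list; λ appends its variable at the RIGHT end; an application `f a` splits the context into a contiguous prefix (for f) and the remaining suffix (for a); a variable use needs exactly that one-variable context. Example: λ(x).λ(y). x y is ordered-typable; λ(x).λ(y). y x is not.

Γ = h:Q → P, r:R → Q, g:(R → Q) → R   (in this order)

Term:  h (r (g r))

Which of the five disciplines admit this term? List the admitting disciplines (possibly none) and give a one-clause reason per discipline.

admitted by: relevant, unrestricted
variable uses: h ×1, r ×2, g ×1
uses in reading order: h, r, g, r
typing: ✓ — P
ordered: ✗, repeated use of r ×2
linear: ✗, repeated use of r ×2
affine: ✗, repeated use of r ×2
relevant: ✓, every one of h, r, g appears
unrestricted: ✓, type-checks (P) and nothing is barred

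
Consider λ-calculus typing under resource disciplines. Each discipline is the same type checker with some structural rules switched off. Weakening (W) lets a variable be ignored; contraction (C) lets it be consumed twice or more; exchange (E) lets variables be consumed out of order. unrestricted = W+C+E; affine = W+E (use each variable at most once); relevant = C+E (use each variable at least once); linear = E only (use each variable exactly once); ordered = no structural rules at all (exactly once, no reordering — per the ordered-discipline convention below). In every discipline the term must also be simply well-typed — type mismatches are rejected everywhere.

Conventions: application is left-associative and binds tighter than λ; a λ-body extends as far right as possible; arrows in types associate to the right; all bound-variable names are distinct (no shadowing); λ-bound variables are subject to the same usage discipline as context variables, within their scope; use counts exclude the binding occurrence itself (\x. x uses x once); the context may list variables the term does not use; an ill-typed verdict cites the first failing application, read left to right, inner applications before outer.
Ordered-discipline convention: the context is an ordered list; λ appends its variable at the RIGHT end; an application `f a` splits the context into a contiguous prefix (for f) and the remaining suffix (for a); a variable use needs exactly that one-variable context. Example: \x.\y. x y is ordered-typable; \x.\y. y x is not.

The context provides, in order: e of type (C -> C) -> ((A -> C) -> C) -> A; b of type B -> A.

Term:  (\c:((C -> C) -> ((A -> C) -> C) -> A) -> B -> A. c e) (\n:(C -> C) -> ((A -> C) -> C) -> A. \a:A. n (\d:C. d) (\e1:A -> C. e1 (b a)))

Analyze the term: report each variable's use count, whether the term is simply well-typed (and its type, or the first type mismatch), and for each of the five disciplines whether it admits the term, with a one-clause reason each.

counts: e=1, b=1, c (λ-bound)=1, n (λ-bound)=1, a (λ-bound)=1, d (λ-bound)=1, e1 (λ-bound)=1
uses in reading order: c, e, n, d, e1, b, a
typing: ill-typed: an argument A mismatches the expected B
ordered ✗ (a type mismatch blocks all five)
linear ✗ (the type mismatch rejects it)
affine ✗ (not simply typable)
relevant ✗ (fails simple typing)
unrestricted ✗ (a type mismatch blocks all five)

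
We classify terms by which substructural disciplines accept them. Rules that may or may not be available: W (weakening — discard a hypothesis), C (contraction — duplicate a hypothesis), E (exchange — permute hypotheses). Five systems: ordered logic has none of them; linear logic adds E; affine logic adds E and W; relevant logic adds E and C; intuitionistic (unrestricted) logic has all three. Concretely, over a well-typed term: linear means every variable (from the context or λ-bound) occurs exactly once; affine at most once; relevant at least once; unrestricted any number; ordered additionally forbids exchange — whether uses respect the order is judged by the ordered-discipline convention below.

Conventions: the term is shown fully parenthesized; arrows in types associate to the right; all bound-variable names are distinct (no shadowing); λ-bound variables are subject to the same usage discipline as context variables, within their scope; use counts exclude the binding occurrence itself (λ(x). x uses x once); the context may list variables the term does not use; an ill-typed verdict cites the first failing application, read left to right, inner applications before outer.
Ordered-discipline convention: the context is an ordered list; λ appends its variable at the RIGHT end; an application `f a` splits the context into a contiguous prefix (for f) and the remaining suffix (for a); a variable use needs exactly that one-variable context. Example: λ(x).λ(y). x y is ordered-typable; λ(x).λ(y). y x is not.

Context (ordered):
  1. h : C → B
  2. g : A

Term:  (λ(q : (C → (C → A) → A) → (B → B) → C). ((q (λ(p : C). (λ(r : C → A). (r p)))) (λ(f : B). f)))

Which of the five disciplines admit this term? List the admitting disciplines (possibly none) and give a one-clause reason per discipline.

admitted by: affine, unrestricted
variable uses: h: 0×; g: 0×; q [bound]: 1×; p [bound]: 1×; r [bound]: 1×; f [bound]: 1×
left-to-right use order: q, r, p, f
typing: ✓ — ((C → (C → A) → A) → (B → B) → C) → C
ordered: ✗ — h, g left unused
linear: ✗ — h, g left unused
affine: ✓ — at most one use each (h, g, q, p, r, f)
relevant: ✗ — h, g left unused
unrestricted: ✓ — well-typed at ((C → (C → A) → A) → (B → B) → C) → C; no restrictions here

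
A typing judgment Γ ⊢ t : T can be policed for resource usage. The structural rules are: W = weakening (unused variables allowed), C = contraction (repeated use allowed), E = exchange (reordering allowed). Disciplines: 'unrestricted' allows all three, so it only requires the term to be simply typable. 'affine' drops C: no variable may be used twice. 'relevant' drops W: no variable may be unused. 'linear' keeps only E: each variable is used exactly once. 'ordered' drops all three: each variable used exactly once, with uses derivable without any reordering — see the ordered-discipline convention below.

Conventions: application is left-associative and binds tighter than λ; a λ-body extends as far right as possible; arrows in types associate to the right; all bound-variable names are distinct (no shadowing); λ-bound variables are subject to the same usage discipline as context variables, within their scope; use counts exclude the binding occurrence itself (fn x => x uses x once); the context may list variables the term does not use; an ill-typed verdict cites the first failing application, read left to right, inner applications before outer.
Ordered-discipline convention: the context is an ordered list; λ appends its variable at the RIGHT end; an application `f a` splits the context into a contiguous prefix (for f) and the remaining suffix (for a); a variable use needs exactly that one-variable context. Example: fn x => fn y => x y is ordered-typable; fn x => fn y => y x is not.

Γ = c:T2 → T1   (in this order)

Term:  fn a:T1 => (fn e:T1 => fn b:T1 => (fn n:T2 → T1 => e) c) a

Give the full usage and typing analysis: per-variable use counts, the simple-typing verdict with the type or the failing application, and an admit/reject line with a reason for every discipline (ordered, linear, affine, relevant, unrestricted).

variable uses: c ×1; a (λ-bound) ×1; e (λ-bound) ×1; b (λ-bound) ×0; n (λ-bound) ×0
use order (left to right): e, c, a
typing: ✓ — T1 → T1 → T1
ordered ✗ (b, n left unused)
linear ✗ (b, n left unused)
affine ✓ (at most one use each (c, a, e, b, n))
relevant ✗ (b, n left unused)
unrestricted ✓ (simply typable at T1 → T1 → T1; W, C, E all held)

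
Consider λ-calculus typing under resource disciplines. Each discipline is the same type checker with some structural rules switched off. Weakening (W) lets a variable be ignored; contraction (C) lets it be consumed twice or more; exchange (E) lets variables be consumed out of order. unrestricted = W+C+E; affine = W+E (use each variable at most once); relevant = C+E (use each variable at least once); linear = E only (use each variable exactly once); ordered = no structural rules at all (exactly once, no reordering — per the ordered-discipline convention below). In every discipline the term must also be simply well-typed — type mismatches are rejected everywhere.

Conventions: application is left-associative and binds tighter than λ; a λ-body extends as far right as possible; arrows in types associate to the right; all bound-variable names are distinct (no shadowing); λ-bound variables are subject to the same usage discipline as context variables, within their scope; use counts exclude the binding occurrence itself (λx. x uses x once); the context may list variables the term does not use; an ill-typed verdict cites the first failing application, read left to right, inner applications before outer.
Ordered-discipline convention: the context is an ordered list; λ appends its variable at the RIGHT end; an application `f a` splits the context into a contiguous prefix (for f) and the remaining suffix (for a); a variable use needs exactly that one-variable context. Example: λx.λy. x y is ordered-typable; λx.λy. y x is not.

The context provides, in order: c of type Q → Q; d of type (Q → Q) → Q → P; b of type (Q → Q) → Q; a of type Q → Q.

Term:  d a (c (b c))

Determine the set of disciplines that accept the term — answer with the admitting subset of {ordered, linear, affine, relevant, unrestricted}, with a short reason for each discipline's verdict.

admitting disciplines: relevant, unrestricted
use counts: c: 2×; d: 1×; b: 1×; a: 1×
uses in reading order: d, a, c, b, c
typing: the term checks, with type P
ordered: ✗, needs contraction — c ×2
linear: ✗, needs contraction — c ×2
affine: ✗, needs contraction — c ×2
relevant: ✓, c, d, b, a: all used, weakening unneeded
unrestricted: ✓, typability at P is all that's needed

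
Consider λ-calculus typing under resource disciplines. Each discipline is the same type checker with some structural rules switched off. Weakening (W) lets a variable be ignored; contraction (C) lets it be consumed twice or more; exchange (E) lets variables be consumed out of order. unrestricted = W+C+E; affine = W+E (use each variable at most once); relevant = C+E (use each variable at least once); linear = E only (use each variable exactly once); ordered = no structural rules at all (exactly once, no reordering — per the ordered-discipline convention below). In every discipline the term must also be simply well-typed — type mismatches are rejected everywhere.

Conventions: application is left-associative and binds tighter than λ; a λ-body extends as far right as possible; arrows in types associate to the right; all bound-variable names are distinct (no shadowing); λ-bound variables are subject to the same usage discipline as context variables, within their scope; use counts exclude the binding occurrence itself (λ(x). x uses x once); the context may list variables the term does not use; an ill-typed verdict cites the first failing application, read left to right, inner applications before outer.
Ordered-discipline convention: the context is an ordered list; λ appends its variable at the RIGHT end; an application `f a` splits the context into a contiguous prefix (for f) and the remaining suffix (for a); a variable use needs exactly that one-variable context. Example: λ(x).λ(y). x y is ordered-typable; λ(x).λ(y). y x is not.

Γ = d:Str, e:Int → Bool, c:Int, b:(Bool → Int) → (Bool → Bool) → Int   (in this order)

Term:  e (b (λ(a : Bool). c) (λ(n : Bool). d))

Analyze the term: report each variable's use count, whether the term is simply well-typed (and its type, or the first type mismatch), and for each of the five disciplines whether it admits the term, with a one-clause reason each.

use counts: d ×1, e ×1, c ×1, b ×1, a [bound] ×0, n [bound] ×0
use order (left to right): e, b, c, d
typing: ill-typed: an application expects Bool → Bool but receives Bool → Str
ordered: ✗, the type mismatch rejects it
linear: ✗, not simply typable
affine: ✗, fails simple typing
relevant: ✗, a type mismatch blocks all five
unrestricted: ✗, the type mismatch rejects it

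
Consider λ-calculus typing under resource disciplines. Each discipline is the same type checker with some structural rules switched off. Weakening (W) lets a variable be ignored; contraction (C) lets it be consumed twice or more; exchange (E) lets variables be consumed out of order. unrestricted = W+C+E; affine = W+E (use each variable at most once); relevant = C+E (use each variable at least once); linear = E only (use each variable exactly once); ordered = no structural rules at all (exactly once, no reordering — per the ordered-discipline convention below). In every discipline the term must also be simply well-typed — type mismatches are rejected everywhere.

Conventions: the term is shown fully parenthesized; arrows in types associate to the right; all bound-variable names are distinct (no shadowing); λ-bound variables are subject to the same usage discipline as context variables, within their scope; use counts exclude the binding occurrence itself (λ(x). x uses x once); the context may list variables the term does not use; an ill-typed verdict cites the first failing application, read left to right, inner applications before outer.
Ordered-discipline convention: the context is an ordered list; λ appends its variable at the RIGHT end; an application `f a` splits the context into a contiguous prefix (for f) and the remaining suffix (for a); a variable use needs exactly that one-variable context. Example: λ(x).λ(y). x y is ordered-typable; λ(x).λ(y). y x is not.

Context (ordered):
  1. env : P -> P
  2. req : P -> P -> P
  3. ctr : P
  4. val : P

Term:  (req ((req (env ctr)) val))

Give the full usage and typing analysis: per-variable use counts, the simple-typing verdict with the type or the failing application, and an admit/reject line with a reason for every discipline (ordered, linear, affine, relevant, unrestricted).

usage: env: 1×; req: 2×; ctr: 1×; val: 1×
use order (left to right): req, req, env, ctr, val
typing: well-typed at P -> P
ordered ✗ (uses contraction: req ×2)
linear ✗ (uses contraction: req ×2)
affine ✗ (uses contraction: req ×2)
relevant ✓ (at least one use each (env, req, ctr, val))
unrestricted ✓ (typability at P -> P is all that's needed)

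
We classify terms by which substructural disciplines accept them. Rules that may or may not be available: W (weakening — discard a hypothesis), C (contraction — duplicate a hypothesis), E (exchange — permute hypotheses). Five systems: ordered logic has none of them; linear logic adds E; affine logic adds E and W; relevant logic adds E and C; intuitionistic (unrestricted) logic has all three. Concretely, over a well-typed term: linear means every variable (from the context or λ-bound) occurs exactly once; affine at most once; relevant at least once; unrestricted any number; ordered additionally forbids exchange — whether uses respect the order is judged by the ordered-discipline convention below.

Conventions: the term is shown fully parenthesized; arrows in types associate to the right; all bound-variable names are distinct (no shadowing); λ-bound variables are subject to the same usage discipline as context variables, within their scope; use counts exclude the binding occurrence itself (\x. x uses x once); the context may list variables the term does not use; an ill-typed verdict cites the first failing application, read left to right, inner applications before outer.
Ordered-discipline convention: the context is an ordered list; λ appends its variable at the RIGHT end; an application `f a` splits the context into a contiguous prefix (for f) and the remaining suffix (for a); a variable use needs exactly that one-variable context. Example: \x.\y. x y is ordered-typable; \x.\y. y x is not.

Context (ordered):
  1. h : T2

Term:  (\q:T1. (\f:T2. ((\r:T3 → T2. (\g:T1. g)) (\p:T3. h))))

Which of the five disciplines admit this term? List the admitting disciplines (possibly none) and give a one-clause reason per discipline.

admitted by: affine, unrestricted
variable uses: h=1; q [bound]=0; f [bound]=0; r [bound]=0; g [bound]=1; p [bound]=0
left-to-right use order: g, h
typing: well-typed at T1 → T2 → T1 → T1
ordered: ✗ — q, f, r, p never used (weakening)
linear: ✗ — q, f, r, p never used (weakening)
affine: ✓ — none of h, q, f, r, g, p used more than once
relevant: ✗ — q, f, r, p never used (weakening)
unrestricted: ✓ — type-checks (T1 → T2 → T1 → T1) and nothing is barred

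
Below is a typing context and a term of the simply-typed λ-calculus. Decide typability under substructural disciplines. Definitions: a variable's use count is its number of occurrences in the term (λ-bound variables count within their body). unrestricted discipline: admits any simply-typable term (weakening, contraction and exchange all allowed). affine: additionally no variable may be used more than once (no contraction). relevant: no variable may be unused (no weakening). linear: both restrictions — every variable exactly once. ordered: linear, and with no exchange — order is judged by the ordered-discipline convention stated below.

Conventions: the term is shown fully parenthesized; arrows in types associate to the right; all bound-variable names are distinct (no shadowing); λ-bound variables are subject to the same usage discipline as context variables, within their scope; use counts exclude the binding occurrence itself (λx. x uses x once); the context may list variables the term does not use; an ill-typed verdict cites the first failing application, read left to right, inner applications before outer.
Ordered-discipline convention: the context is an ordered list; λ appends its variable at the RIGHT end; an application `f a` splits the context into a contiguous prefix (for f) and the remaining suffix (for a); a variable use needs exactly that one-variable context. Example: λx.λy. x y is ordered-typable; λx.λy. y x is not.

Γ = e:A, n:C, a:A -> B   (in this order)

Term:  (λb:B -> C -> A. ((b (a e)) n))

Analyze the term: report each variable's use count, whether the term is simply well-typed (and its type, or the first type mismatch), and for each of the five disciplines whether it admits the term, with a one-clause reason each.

counts: e ×1, n ×1, a ×1, b (λ-bound) ×1
use order (left to right): b, a, e, n
typing: well-typed at (B -> C -> A) -> A
ordered ✗ (no ordered split (uses run b, a, e, n))
linear ✓ (exactly-once usage across e, n, a, b)
affine ✓ (e, n, a, b: no repeats, contraction unneeded)
relevant ✓ (every one of e, n, a, b appears)
unrestricted ✓ (simply typable at (B -> C -> A) -> A; W, C, E all held)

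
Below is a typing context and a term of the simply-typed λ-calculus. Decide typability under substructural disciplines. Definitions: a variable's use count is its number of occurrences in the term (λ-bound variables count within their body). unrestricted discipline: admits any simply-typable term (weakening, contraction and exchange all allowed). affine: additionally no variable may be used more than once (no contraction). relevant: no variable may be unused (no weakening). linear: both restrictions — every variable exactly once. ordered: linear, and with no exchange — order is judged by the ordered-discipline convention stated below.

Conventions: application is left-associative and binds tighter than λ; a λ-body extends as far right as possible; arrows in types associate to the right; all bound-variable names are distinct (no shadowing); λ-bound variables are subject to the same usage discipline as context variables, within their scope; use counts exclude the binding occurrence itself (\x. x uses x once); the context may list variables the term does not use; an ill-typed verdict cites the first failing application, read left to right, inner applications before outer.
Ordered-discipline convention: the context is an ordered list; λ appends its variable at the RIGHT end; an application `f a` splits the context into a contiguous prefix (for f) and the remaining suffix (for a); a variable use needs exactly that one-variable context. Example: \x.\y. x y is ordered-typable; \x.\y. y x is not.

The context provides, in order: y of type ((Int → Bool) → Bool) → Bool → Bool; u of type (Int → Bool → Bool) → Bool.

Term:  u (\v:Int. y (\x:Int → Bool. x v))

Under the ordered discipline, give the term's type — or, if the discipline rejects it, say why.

not well-typed under ordered — no contiguous prefix/suffix split fits u, y, x, v
counts: y=1; u=1; v (λ-bound)=1; x (λ-bound)=1
uses in reading order: u, y, x, v
typing: the term checks, with type Bool
per-discipline verdicts: ordered ✗; linear ✓; affine ✓; relevant ✓; unrestricted ✓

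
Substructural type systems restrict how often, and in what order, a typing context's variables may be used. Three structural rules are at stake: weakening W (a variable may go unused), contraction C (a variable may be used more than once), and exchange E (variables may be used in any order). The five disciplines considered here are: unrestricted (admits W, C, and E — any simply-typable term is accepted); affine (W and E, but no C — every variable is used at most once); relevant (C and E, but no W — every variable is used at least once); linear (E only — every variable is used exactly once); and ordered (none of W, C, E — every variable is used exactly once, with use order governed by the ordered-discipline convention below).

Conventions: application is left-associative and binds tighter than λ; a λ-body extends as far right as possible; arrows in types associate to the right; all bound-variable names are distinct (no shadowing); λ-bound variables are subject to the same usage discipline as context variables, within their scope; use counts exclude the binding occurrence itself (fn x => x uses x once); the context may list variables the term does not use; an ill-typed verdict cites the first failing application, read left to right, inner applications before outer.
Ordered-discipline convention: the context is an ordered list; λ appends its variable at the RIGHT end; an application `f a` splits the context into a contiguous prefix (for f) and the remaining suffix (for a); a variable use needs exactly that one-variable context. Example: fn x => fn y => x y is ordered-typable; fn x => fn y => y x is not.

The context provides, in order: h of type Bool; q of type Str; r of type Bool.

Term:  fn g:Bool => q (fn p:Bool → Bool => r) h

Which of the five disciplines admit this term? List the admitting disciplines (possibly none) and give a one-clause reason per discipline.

admitted in: none
use counts: h=1; q=1; r=1; g [bound]=0; p [bound]=0
uses in reading order: q, r, h
typing: ill-typed: non-arrow in function slot: Str
ordered: ✗, fails simple typing
linear: ✗, a type mismatch blocks all five
affine: ✗, the type mismatch rejects it
relevant: ✗, not simply typable
unrestricted: ✗, fails simple typing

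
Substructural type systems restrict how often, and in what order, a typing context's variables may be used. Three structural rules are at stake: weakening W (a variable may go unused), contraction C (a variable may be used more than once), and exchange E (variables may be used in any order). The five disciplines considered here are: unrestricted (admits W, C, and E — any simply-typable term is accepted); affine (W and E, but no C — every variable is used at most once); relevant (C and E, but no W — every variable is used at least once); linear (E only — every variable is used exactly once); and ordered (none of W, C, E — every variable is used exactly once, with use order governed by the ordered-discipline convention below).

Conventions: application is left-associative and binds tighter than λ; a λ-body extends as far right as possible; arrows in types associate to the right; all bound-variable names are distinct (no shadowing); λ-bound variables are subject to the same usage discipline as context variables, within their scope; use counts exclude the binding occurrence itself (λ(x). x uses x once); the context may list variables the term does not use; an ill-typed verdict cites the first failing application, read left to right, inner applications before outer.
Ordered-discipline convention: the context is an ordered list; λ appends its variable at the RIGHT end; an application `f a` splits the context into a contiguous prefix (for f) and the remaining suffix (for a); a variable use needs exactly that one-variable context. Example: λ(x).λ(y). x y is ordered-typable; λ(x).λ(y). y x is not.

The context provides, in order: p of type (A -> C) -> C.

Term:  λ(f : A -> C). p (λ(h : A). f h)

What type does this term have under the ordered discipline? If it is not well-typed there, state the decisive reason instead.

term : (A -> C) -> C
use counts: p ×1; f [bound] ×1; h [bound] ×1
uses in reading order: p, f, h
typing: the term checks, with type (A -> C) -> C
across the five disciplines: ordered ✓ · linear ✓ · affine ✓ · relevant ✓ · unrestricted ✓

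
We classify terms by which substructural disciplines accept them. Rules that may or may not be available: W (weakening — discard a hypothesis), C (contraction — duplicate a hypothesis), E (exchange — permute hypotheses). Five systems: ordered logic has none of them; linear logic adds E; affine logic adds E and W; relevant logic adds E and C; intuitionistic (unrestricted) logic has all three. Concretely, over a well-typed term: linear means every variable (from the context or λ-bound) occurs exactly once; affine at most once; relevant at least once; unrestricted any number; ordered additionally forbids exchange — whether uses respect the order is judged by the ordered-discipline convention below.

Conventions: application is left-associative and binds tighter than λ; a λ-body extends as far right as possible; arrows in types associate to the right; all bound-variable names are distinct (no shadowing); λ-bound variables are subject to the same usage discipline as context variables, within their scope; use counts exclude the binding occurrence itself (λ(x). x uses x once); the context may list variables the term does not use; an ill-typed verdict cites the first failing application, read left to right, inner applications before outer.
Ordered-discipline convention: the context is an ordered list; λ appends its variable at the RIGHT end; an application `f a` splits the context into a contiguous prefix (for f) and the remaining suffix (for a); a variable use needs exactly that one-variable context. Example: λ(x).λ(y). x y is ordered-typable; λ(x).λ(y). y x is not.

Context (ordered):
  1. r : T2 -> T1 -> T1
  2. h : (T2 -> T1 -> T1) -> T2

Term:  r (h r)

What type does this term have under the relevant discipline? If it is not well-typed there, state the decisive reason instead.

term : T1 -> T1
use counts: r: 2×; h: 1×
uses in reading order: r, h, r
typing: well-typed — term : T1 -> T1
summary: ordered ✗, linear ✗, affine ✗, relevant ✓, unrestricted ✓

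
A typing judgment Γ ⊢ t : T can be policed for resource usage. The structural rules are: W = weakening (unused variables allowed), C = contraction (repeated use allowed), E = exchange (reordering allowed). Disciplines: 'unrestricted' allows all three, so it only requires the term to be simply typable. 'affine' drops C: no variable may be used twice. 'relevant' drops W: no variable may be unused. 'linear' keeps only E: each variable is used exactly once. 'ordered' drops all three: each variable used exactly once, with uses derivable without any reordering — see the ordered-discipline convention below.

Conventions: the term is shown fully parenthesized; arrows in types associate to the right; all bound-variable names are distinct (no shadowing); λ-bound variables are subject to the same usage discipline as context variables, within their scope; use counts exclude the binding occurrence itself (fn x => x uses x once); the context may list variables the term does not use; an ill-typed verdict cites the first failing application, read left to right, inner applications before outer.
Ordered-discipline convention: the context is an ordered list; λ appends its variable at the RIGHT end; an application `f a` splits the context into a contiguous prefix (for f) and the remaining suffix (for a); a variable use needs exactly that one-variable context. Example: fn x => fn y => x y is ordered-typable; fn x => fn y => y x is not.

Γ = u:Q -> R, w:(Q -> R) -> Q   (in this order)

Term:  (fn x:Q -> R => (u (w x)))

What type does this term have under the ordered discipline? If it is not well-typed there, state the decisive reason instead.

term : (Q -> R) -> R
variable uses: u: 1×; w: 1×; x [bound]: 1×
left-to-right use order: u, w, x
typing: well-typed at (Q -> R) -> R
across the five disciplines: ordered ✓; linear ✓; affine ✓; relevant ✓; unrestricted ✓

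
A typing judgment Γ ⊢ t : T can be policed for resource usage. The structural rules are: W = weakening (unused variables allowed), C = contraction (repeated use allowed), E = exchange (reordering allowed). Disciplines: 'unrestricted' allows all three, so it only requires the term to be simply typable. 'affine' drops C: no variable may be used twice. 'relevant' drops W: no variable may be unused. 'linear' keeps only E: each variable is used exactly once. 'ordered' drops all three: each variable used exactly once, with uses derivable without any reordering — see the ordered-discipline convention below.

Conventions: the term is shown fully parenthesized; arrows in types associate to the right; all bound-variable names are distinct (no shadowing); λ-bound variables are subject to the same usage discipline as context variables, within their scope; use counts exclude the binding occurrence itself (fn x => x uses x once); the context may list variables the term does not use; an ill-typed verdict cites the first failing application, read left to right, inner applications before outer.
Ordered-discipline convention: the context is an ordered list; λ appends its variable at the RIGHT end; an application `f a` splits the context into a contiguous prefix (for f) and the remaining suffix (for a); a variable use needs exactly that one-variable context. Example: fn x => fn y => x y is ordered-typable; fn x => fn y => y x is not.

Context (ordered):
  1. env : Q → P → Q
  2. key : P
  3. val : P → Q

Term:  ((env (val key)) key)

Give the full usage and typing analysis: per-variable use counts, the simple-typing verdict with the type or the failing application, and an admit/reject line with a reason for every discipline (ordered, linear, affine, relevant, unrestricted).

use counts: env=1, key=2, val=1
uses in reading order: env, val, key, key
typing: ✓ — Q
ordered ✗ (uses contraction: key ×2)
linear ✗ (uses contraction: key ×2)
affine ✗ (uses contraction: key ×2)
relevant ✓ (none of env, key, val goes unused)
unrestricted ✓ (well-typed at Q; no restrictions here)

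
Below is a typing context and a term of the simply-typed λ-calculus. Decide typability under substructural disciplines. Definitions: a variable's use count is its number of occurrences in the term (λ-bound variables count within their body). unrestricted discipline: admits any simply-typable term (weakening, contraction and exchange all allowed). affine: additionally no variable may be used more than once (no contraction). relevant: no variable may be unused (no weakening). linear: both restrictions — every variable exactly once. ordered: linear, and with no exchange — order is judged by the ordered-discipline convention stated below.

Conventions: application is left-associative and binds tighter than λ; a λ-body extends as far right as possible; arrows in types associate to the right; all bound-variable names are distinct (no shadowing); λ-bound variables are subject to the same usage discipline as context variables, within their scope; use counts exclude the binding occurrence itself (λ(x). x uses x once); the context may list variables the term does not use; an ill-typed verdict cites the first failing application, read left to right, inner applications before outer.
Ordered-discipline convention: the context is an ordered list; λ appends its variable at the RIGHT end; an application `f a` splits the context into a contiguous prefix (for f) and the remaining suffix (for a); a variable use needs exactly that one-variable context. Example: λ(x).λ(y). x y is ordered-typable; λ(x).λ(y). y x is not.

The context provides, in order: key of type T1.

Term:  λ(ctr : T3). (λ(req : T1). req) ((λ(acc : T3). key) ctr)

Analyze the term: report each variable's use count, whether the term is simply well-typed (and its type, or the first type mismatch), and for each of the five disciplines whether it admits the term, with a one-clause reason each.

usage: key=1, ctr (λ-bound)=1, req (λ-bound)=1, acc (λ-bound)=0
use order (left to right): req, key, ctr
typing: ✓ — T3 → T1
ordered: ✗ — unused: acc — weakening required
linear: ✗ — unused: acc — weakening required
affine: ✓ — at most one use each (key, ctr, req, acc)
relevant: ✗ — unused: acc — weakening required
unrestricted: ✓ — type-checks (T3 → T1) and nothing is barred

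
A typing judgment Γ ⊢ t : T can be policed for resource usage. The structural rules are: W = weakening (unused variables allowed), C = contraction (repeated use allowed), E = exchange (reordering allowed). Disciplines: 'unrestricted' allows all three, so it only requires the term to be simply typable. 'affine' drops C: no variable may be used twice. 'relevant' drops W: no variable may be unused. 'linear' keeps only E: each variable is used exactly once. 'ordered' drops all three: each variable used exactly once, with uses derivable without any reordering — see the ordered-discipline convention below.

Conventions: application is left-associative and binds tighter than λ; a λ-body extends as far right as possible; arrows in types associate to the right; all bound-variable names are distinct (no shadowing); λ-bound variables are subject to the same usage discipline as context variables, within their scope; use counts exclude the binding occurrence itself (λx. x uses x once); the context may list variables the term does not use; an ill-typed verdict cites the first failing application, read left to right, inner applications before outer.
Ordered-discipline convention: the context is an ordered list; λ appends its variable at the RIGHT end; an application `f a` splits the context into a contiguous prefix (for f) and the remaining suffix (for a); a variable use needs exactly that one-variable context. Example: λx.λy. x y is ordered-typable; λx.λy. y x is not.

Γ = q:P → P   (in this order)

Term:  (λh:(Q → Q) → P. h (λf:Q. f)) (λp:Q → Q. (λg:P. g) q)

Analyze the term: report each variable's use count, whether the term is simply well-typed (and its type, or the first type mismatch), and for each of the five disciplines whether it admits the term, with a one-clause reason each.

variable uses: q: 1×; h (λ-bound): 1×; f (λ-bound): 1×; p (λ-bound): 0×; g (λ-bound): 1×
order of uses: h, f, g, q
typing: ill-typed: an application expects P but receives P → P
ordered: ✗, a type mismatch blocks all five
linear: ✗, the type mismatch rejects it
affine: ✗, not simply typable
relevant: ✗, fails simple typing
unrestricted: ✗, a type mismatch blocks all five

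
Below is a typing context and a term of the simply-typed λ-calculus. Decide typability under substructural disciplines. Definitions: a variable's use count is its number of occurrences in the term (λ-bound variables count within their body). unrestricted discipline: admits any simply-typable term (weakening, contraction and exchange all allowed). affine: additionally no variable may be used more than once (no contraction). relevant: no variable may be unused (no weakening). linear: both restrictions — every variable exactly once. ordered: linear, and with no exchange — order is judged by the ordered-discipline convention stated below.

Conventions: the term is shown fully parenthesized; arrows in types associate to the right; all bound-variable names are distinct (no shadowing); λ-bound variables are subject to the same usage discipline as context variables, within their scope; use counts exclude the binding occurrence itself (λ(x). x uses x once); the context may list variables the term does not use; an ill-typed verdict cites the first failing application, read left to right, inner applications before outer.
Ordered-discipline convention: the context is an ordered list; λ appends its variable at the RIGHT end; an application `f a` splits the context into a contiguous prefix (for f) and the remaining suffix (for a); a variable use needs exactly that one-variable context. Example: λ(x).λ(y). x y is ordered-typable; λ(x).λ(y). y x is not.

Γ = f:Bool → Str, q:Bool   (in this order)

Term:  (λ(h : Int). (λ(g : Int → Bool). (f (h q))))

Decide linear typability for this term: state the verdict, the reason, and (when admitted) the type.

no — a type mismatch blocks all five
use counts: f: 1×; q: 1×; h [bound]: 1×; g [bound]: 0×
left-to-right use order: f, h, q
typing: ill-typed: applying a non-function (Int)
all disciplines: ordered ✗ | linear ✗ | affine ✗ | relevant ✗ | unrestricted ✗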